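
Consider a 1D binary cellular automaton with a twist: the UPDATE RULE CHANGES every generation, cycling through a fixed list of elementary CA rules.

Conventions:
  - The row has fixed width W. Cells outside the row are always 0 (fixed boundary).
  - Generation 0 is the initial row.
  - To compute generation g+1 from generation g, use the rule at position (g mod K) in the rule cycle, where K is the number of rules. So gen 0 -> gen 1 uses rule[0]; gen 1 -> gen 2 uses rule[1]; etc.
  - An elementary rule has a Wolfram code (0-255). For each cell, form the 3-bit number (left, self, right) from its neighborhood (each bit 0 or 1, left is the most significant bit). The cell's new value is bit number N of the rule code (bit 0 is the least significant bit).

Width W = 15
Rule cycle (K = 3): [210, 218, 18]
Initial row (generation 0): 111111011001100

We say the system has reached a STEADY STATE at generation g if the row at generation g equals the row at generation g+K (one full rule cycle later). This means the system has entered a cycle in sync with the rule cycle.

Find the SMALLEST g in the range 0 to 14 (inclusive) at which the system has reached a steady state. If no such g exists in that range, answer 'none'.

Answer: 3

Derivation:
Gen 0: 111111011001100
Gen 1 (rule 210): 011111001110110
Gen 2 (rule 218): 111111111110111
Gen 3 (rule 18): 000000000000000
Gen 4 (rule 210): 000000000000000
Gen 5 (rule 218): 000000000000000
Gen 6 (rule 18): 000000000000000
Gen 7 (rule 210): 000000000000000
Gen 8 (rule 218): 000000000000000
Gen 9 (rule 18): 000000000000000
Gen 10 (rule 210): 000000000000000
Gen 11 (rule 218): 000000000000000
Gen 12 (rule 18): 000000000000000
Gen 13 (rule 210): 000000000000000
Gen 14 (rule 218): 000000000000000
Gen 15 (rule 18): 000000000000000
Gen 16 (rule 210): 000000000000000
Gen 17 (rule 218): 000000000000000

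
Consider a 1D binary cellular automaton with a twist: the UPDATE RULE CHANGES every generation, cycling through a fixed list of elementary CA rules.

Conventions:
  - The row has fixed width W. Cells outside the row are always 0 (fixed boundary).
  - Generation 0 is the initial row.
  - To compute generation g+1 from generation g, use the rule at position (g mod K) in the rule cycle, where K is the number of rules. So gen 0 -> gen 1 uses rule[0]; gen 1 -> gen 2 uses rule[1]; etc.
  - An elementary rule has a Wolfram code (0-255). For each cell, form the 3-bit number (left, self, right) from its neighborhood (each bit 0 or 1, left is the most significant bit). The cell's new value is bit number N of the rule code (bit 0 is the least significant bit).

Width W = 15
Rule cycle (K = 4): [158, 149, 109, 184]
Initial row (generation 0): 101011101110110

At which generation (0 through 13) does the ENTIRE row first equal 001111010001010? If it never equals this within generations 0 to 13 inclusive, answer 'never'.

Answer: never

Derivation:
Gen 0: 101011101110110
Gen 1 (rule 158): 101011001100101
Gen 2 (rule 149): 101000100010101
Gen 3 (rule 109): 111010101011111
Gen 4 (rule 184): 110101010111110
Gen 5 (rule 158): 100101010111101
Gen 6 (rule 149): 110101010011001
Gen 7 (rule 109): 111111110011001
Gen 8 (rule 184): 111111101010100
Gen 9 (rule 158): 111111001010110
Gen 10 (rule 149): 011110101010001
Gen 11 (rule 109): 010011111110101
Gen 12 (rule 184): 001011111101010
Gen 13 (rule 158): 011011111001011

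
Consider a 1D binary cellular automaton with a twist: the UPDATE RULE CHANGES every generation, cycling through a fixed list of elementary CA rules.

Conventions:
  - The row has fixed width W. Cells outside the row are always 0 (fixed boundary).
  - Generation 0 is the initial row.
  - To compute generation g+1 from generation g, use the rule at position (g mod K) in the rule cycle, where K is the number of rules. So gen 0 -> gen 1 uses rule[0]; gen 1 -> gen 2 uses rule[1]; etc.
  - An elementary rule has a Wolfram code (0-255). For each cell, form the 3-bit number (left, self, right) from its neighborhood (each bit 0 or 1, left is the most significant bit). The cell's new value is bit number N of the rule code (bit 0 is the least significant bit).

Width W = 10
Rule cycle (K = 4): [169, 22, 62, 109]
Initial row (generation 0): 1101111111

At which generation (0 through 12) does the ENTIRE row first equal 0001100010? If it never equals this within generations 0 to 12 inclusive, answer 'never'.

Gen 0: 1101111111
Gen 1 (rule 169): 1011111110
Gen 2 (rule 22): 1000000001
Gen 3 (rule 62): 1100000011
Gen 4 (rule 109): 1101111011
Gen 5 (rule 169): 1011110110
Gen 6 (rule 22): 1000000001
Gen 7 (rule 62): 1100000011
Gen 8 (rule 109): 1101111011
Gen 9 (rule 169): 1011110110
Gen 10 (rule 22): 1000000001
Gen 11 (rule 62): 1100000011
Gen 12 (rule 109): 1101111011

Answer: never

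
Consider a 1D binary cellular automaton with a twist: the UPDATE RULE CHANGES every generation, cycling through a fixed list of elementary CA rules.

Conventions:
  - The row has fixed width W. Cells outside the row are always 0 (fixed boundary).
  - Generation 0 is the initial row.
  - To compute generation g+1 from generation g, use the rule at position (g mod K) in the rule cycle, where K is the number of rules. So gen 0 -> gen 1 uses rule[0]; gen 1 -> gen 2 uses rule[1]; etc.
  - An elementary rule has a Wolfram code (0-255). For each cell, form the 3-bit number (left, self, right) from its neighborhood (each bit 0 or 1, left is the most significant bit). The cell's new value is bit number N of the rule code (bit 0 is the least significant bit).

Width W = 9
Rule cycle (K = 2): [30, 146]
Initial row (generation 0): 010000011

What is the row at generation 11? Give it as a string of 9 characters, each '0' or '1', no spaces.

Gen 0: 010000011
Gen 1 (rule 30): 111000110
Gen 2 (rule 146): 010101001
Gen 3 (rule 30): 110101111
Gen 4 (rule 146): 000000110
Gen 5 (rule 30): 000001101
Gen 6 (rule 146): 000010000
Gen 7 (rule 30): 000111000
Gen 8 (rule 146): 001010100
Gen 9 (rule 30): 011010110
Gen 10 (rule 146): 100000001
Gen 11 (rule 30): 110000011

Answer: 110000011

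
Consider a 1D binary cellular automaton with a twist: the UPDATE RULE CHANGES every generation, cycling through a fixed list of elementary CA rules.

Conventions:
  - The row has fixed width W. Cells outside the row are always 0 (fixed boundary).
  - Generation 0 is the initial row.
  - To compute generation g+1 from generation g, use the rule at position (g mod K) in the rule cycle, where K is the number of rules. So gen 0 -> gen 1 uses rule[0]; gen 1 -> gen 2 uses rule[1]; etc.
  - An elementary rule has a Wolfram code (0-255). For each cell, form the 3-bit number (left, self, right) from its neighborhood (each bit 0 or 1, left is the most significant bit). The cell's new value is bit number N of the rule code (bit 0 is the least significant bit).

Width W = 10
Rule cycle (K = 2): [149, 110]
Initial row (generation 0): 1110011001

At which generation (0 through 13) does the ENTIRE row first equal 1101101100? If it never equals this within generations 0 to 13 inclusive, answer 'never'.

Gen 0: 1110011001
Gen 1 (rule 149): 0101000101
Gen 2 (rule 110): 1111001111
Gen 3 (rule 149): 0110100110
Gen 4 (rule 110): 1111101110
Gen 5 (rule 149): 0111000101
Gen 6 (rule 110): 1101001111
Gen 7 (rule 149): 0001100110
Gen 8 (rule 110): 0011101110
Gen 9 (rule 149): 1001000101
Gen 10 (rule 110): 1011001111
Gen 11 (rule 149): 1000100110
Gen 12 (rule 110): 1001101110
Gen 13 (rule 149): 1100000101

Answer: never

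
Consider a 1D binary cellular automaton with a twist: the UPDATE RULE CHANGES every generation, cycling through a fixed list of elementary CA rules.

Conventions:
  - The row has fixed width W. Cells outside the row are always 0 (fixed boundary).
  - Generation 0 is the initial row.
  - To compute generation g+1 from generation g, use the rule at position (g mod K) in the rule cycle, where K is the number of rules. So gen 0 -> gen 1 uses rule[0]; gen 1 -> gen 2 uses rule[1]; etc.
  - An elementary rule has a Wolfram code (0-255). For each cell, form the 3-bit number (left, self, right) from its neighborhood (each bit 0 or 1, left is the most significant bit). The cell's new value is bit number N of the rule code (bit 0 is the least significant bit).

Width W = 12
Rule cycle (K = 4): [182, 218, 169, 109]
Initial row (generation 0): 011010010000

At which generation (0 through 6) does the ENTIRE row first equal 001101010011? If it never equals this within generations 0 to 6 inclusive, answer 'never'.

Gen 0: 011010010000
Gen 1 (rule 182): 100111111000
Gen 2 (rule 218): 011111111100
Gen 3 (rule 169): 011111111001
Gen 4 (rule 109): 010000001001
Gen 5 (rule 182): 111000011111
Gen 6 (rule 218): 111100111111

Answer: never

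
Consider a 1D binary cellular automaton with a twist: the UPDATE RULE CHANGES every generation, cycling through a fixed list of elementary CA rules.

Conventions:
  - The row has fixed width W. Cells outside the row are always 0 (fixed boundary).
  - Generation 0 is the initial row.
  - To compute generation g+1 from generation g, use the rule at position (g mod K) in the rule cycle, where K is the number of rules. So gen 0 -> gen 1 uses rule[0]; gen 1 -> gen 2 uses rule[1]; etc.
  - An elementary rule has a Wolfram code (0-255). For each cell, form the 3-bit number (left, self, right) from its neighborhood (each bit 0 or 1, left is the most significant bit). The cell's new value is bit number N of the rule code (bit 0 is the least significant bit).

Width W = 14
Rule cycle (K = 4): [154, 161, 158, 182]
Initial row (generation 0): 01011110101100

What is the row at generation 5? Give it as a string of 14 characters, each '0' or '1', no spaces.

Gen 0: 01011110101100
Gen 1 (rule 154): 10011100001010
Gen 2 (rule 161): 00001001100100
Gen 3 (rule 158): 00011111011110
Gen 4 (rule 182): 00101110101101
Gen 5 (rule 154): 01001100001000

Answer: 01001100001000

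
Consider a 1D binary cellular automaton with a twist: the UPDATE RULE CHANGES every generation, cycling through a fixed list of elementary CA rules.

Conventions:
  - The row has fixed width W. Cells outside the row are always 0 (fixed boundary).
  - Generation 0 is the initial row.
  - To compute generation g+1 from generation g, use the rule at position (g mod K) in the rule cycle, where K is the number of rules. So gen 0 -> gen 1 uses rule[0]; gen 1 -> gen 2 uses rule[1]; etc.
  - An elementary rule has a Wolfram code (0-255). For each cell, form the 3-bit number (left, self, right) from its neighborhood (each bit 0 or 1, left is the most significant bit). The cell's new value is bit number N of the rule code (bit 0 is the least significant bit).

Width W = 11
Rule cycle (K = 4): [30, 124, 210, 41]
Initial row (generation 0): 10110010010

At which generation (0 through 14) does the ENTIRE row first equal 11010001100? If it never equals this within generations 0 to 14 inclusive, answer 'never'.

Gen 0: 10110010010
Gen 1 (rule 30): 10101111111
Gen 2 (rule 124): 11111000001
Gen 3 (rule 210): 01111100010
Gen 4 (rule 41): 01000001000
Gen 5 (rule 30): 11100011100
Gen 6 (rule 124): 10110010110
Gen 7 (rule 210): 00011100011
Gen 8 (rule 41): 11010001010
Gen 9 (rule 30): 10011011011
Gen 10 (rule 124): 11011111111
Gen 11 (rule 210): 01001111111
Gen 12 (rule 41): 00001000000
Gen 13 (rule 30): 00011100000
Gen 14 (rule 124): 00010110000

Answer: never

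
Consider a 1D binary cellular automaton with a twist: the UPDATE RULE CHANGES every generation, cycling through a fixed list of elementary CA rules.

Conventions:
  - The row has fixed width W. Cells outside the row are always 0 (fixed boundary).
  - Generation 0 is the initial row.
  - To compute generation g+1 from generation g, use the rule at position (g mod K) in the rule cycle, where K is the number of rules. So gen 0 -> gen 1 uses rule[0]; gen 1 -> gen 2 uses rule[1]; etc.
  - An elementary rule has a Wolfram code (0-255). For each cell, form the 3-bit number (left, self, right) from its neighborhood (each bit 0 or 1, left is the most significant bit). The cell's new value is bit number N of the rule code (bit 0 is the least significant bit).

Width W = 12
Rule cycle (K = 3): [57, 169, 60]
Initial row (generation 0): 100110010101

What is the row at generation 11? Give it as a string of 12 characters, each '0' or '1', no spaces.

Gen 0: 100110010101
Gen 1 (rule 57): 010101001010
Gen 2 (rule 169): 001010000100
Gen 3 (rule 60): 001111000110
Gen 4 (rule 57): 101000110101
Gen 5 (rule 169): 010010101010
Gen 6 (rule 60): 011011111111
Gen 7 (rule 57): 010110000000
Gen 8 (rule 169): 001100111111
Gen 9 (rule 60): 001010100000
Gen 10 (rule 57): 100101011111
Gen 11 (rule 169): 000010111110

Answer: 000010111110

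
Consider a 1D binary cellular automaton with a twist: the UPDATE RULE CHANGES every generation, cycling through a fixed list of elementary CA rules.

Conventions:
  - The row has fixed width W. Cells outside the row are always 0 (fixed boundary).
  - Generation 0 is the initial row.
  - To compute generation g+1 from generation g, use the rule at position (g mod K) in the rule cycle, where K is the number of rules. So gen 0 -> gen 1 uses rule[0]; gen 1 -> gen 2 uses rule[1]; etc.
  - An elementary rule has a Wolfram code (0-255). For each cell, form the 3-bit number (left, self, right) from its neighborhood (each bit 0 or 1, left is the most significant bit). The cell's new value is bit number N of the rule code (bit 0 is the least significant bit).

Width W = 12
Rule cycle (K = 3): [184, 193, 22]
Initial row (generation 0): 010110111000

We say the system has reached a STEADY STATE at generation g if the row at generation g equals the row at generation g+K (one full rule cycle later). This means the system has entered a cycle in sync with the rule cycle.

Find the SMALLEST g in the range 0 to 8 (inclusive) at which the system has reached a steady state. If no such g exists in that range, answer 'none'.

Answer: none

Derivation:
Gen 0: 010110111000
Gen 1 (rule 184): 001101110100
Gen 2 (rule 193): 100100110001
Gen 3 (rule 22): 111111001011
Gen 4 (rule 184): 111110100110
Gen 5 (rule 193): 011110000010
Gen 6 (rule 22): 100001000111
Gen 7 (rule 184): 010000100110
Gen 8 (rule 193): 000110000010
Gen 9 (rule 22): 001001000111
Gen 10 (rule 184): 000100100110
Gen 11 (rule 193): 110000000010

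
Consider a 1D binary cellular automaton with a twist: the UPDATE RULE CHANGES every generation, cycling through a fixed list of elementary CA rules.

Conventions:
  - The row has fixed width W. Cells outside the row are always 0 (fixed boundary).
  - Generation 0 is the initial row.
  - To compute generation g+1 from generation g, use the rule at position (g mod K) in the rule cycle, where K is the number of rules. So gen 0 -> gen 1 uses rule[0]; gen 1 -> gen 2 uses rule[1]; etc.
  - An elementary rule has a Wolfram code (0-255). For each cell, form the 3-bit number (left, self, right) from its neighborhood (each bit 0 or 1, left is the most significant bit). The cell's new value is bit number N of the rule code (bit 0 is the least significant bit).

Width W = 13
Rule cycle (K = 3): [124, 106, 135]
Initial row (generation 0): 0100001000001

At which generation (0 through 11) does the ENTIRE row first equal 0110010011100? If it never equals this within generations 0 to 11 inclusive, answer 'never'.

Answer: never

Derivation:
Gen 0: 0100001000001
Gen 1 (rule 124): 0110001100001
Gen 2 (rule 106): 1110011100010
Gen 3 (rule 135): 0100101001110
Gen 4 (rule 124): 0110111101011
Gen 5 (rule 106): 1111100110111
Gen 6 (rule 135): 0111001000010
Gen 7 (rule 124): 0101101100011
Gen 8 (rule 106): 1011111100111
Gen 9 (rule 135): 1001111001010
Gen 10 (rule 124): 1101001101111
Gen 11 (rule 106): 1110011111001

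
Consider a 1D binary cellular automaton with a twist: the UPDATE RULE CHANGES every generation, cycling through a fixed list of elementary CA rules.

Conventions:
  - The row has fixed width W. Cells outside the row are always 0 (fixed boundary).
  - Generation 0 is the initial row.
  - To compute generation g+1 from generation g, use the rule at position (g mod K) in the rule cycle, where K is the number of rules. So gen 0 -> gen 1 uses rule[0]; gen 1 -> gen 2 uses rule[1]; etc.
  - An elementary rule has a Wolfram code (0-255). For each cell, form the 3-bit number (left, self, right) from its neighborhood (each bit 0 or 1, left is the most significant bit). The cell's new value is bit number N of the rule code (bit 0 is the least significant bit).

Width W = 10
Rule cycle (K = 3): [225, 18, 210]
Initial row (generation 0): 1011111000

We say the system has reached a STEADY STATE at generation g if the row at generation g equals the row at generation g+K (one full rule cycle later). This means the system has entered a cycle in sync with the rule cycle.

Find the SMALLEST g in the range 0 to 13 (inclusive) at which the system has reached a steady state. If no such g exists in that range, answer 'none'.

Gen 0: 1011111000
Gen 1 (rule 225): 0101111011
Gen 2 (rule 18): 1000000000
Gen 3 (rule 210): 0100000000
Gen 4 (rule 225): 0001111111
Gen 5 (rule 18): 0010000000
Gen 6 (rule 210): 0101000000
Gen 7 (rule 225): 0010011111
Gen 8 (rule 18): 0101100000
Gen 9 (rule 210): 1000110000
Gen 10 (rule 225): 0010010111
Gen 11 (rule 18): 0101100000
Gen 12 (rule 210): 1000110000
Gen 13 (rule 225): 0010010111
Gen 14 (rule 18): 0101100000
Gen 15 (rule 210): 1000110000
Gen 16 (rule 225): 0010010111

Answer: 8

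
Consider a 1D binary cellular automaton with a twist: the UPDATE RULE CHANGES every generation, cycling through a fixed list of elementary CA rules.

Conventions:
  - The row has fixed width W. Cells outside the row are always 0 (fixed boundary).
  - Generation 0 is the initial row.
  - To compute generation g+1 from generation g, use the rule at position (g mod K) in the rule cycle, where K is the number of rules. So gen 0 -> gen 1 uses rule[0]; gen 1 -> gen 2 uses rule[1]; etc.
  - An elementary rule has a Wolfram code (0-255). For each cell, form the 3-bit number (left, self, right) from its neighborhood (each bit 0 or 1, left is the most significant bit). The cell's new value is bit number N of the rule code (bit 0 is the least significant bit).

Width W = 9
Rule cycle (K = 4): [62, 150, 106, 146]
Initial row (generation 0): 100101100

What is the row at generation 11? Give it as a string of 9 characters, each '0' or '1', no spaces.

Gen 0: 100101100
Gen 1 (rule 62): 111111010
Gen 2 (rule 150): 011110011
Gen 3 (rule 106): 110010111
Gen 4 (rule 146): 001100010
Gen 5 (rule 62): 011010111
Gen 6 (rule 150): 100010010
Gen 7 (rule 106): 000100100
Gen 8 (rule 146): 001011010
Gen 9 (rule 62): 011110111
Gen 10 (rule 150): 101100010
Gen 11 (rule 106): 011100100

Answer: 011100100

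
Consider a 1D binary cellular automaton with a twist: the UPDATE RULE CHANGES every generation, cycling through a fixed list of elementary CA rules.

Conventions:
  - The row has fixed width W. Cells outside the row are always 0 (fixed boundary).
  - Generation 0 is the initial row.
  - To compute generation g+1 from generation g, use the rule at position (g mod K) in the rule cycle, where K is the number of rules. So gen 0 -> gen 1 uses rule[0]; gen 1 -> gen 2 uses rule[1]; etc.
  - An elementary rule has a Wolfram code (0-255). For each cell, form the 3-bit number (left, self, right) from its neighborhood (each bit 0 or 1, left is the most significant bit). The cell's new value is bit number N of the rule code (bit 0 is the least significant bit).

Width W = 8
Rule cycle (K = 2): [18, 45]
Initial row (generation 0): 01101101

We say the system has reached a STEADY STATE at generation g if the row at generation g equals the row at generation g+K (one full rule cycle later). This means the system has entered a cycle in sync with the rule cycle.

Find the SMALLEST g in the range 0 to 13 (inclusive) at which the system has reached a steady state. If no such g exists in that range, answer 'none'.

Answer: 3

Derivation:
Gen 0: 01101101
Gen 1 (rule 18): 10000000
Gen 2 (rule 45): 10111111
Gen 3 (rule 18): 00000000
Gen 4 (rule 45): 11111111
Gen 5 (rule 18): 00000000
Gen 6 (rule 45): 11111111
Gen 7 (rule 18): 00000000
Gen 8 (rule 45): 11111111
Gen 9 (rule 18): 00000000
Gen 10 (rule 45): 11111111
Gen 11 (rule 18): 00000000
Gen 12 (rule 45): 11111111
Gen 13 (rule 18): 00000000
Gen 14 (rule 45): 11111111
Gen 15 (rule 18): 00000000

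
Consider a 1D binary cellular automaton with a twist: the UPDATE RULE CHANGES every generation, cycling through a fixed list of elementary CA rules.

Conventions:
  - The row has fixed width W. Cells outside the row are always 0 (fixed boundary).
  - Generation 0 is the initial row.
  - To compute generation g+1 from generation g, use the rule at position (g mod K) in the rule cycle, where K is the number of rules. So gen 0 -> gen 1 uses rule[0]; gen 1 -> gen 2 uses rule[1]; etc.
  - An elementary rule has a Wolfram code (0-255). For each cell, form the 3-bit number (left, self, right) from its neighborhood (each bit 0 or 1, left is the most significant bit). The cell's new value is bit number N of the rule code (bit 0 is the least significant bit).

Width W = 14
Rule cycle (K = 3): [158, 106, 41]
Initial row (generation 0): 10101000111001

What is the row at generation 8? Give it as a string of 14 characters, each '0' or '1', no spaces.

Gen 0: 10101000111001
Gen 1 (rule 158): 10101101110111
Gen 2 (rule 106): 01011111011101
Gen 3 (rule 41): 00110000110010
Gen 4 (rule 158): 01101001101111
Gen 5 (rule 106): 11110011111001
Gen 6 (rule 41): 10000010000000
Gen 7 (rule 158): 11000111000000
Gen 8 (rule 106): 11001101000000

Answer: 11001101000000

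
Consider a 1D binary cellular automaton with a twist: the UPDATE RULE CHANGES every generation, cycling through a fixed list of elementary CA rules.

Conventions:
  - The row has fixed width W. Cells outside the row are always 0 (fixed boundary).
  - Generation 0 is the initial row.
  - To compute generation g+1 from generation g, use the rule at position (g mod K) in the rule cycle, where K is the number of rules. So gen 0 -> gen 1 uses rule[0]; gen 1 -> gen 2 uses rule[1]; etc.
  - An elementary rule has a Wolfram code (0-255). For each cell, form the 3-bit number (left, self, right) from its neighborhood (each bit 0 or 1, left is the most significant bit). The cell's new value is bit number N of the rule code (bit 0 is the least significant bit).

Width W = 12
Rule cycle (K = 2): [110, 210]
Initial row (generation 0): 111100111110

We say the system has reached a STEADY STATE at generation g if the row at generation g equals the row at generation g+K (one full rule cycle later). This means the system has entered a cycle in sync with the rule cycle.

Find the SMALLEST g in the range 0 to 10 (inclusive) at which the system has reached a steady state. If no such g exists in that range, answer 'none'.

Answer: none

Derivation:
Gen 0: 111100111110
Gen 1 (rule 110): 100101100010
Gen 2 (rule 210): 011000110101
Gen 3 (rule 110): 111001111111
Gen 4 (rule 210): 011110111111
Gen 5 (rule 110): 110011100001
Gen 6 (rule 210): 011101110010
Gen 7 (rule 110): 110111010110
Gen 8 (rule 210): 010011000011
Gen 9 (rule 110): 110111000111
Gen 10 (rule 210): 010011101011
Gen 11 (rule 110): 110110111111
Gen 12 (rule 210): 010010011111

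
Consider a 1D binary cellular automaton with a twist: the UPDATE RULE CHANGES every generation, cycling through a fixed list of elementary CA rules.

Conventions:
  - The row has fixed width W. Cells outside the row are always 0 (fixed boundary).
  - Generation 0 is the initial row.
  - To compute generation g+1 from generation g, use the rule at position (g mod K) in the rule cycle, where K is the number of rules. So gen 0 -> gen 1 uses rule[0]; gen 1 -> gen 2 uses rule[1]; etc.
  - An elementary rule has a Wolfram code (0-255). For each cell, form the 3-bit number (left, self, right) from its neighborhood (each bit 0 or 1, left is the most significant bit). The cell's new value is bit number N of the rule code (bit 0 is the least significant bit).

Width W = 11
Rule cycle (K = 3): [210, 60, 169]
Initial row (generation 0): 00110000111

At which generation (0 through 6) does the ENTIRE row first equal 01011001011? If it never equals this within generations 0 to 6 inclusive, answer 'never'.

Answer: 1

Derivation:
Gen 0: 00110000111
Gen 1 (rule 210): 01011001011
Gen 2 (rule 60): 01110101110
Gen 3 (rule 169): 01101011100
Gen 4 (rule 210): 10100001110
Gen 5 (rule 60): 11110001001
Gen 6 (rule 169): 11100100000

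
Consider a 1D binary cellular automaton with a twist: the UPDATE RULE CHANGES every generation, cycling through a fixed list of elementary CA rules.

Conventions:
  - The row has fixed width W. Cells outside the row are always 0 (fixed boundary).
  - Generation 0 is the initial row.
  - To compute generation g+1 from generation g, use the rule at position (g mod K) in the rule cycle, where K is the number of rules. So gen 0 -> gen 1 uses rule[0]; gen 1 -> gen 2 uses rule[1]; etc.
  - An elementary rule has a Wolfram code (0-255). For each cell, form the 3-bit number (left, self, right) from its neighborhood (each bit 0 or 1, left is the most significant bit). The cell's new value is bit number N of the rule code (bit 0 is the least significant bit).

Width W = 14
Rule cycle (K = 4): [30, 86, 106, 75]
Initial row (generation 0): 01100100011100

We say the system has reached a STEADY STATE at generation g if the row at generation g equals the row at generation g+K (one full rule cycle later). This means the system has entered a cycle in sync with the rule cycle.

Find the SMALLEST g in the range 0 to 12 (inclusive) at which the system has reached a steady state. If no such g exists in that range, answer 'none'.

Gen 0: 01100100011100
Gen 1 (rule 30): 11011110110010
Gen 2 (rule 86): 01000010011111
Gen 3 (rule 106): 10000100110001
Gen 4 (rule 75): 00111001110110
Gen 5 (rule 30): 01100111000101
Gen 6 (rule 86): 10111001101101
Gen 7 (rule 106): 01101011111110
Gen 8 (rule 75): 11100010000010
Gen 9 (rule 30): 10010111000111
Gen 10 (rule 86): 11110001101001
Gen 11 (rule 106): 10010011110010
Gen 12 (rule 75): 00100110010100
Gen 13 (rule 30): 01111101110110
Gen 14 (rule 86): 10000100010011
Gen 15 (rule 106): 00001000100111
Gen 16 (rule 75): 11110011001101

Answer: none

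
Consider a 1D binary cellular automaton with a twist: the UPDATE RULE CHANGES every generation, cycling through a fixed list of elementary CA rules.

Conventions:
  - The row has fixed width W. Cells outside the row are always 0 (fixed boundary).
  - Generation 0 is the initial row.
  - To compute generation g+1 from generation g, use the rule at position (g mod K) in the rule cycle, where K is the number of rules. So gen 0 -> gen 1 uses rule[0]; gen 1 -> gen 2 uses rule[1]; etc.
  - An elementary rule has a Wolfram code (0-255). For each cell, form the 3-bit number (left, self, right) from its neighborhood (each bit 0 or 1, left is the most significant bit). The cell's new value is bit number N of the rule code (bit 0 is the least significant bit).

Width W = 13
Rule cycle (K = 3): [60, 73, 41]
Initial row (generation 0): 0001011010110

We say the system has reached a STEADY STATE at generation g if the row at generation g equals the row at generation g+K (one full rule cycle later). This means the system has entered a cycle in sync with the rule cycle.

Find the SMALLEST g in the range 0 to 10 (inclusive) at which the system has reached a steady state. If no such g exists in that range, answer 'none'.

Answer: none

Derivation:
Gen 0: 0001011010110
Gen 1 (rule 60): 0001110111101
Gen 2 (rule 73): 1101010100100
Gen 3 (rule 41): 1010101000001
Gen 4 (rule 60): 1111111100001
Gen 5 (rule 73): 1000000101100
Gen 6 (rule 41): 0011110011001
Gen 7 (rule 60): 0010001010101
Gen 8 (rule 73): 1000100000000
Gen 9 (rule 41): 0010001111111
Gen 10 (rule 60): 0011001000000
Gen 11 (rule 73): 1011000011111
Gen 12 (rule 41): 0110011010000
Gen 13 (rule 60): 0101010111000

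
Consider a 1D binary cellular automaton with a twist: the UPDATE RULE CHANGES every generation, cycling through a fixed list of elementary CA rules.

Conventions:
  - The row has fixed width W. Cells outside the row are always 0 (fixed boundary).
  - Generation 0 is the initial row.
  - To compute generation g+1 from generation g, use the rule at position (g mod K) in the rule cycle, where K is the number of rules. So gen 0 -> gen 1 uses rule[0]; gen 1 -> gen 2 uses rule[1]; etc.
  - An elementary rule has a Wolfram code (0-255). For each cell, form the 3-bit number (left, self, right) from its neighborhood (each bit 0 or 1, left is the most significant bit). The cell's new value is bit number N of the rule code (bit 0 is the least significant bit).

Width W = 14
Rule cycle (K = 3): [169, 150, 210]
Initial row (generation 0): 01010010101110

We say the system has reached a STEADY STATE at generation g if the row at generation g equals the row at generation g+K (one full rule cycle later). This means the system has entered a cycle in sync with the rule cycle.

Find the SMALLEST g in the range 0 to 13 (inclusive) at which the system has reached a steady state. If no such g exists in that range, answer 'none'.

Gen 0: 01010010101110
Gen 1 (rule 169): 00100001011100
Gen 2 (rule 150): 01110011001010
Gen 3 (rule 210): 10111101110001
Gen 4 (rule 169): 01111011100100
Gen 5 (rule 150): 10110001011110
Gen 6 (rule 210): 00011010001111
Gen 7 (rule 169): 11010100101110
Gen 8 (rule 150): 00010111100101
Gen 9 (rule 210): 00100011111000
Gen 10 (rule 169): 10001011110011
Gen 11 (rule 150): 11011001101100
Gen 12 (rule 210): 01001110100110
Gen 13 (rule 169): 00001101000100
Gen 14 (rule 150): 00010001101110
Gen 15 (rule 210): 00101010100111
Gen 16 (rule 169): 10010101000110

Answer: none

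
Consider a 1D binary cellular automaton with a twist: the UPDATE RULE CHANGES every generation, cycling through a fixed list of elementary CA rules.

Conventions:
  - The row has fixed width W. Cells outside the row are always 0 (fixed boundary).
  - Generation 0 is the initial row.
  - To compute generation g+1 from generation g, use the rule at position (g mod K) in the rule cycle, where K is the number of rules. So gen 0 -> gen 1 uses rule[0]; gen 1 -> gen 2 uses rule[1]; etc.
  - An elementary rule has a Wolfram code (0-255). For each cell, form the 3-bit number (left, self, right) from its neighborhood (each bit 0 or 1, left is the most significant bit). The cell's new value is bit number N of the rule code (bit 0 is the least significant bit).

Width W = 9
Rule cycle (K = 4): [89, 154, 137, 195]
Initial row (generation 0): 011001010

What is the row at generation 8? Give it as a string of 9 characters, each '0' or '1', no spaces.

Gen 0: 011001010
Gen 1 (rule 89): 011100001
Gen 2 (rule 154): 111010010
Gen 3 (rule 137): 110000000
Gen 4 (rule 195): 010111111
Gen 5 (rule 89): 000100001
Gen 6 (rule 154): 001010010
Gen 7 (rule 137): 100000000
Gen 8 (rule 195): 001111111

Answer: 001111111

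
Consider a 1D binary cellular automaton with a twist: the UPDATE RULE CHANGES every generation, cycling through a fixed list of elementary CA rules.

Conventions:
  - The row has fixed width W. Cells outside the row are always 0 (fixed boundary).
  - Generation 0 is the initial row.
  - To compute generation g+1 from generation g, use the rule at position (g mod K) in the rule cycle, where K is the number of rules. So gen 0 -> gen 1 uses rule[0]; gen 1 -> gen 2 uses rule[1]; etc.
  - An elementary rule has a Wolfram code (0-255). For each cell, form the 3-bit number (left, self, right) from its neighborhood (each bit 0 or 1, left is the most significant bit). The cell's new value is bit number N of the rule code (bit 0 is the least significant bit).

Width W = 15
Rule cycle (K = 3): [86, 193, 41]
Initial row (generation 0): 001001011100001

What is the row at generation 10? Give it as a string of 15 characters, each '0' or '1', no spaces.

Gen 0: 001001011100001
Gen 1 (rule 86): 011111000110011
Gen 2 (rule 193): 001111010010001
Gen 3 (rule 41): 101000100000100
Gen 4 (rule 86): 101101110001110
Gen 5 (rule 193): 000100110100110
Gen 6 (rule 41): 110000101000100
Gen 7 (rule 86): 011001101101110
Gen 8 (rule 193): 001000100100110
Gen 9 (rule 41): 100010000000100
Gen 10 (rule 86): 110111000001110

Answer: 110111000001110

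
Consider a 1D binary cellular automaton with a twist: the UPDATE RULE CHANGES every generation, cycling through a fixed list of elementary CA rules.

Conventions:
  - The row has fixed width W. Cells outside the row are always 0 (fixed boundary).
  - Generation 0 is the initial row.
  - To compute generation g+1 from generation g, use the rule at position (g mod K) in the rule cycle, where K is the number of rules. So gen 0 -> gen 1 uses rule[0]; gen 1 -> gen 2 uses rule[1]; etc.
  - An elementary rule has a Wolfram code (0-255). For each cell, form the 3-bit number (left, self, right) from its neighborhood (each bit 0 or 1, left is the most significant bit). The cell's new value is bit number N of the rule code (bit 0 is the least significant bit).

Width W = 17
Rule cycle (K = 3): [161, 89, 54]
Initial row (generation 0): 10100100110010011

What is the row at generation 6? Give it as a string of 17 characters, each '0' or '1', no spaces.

Answer: 00111000000000011

Derivation:
Gen 0: 10100100110010011
Gen 1 (rule 161): 01000000000000000
Gen 2 (rule 89): 00111111111111111
Gen 3 (rule 54): 01000000000000000
Gen 4 (rule 161): 00011111111111111
Gen 5 (rule 89): 11010000000000001
Gen 6 (rule 54): 00111000000000011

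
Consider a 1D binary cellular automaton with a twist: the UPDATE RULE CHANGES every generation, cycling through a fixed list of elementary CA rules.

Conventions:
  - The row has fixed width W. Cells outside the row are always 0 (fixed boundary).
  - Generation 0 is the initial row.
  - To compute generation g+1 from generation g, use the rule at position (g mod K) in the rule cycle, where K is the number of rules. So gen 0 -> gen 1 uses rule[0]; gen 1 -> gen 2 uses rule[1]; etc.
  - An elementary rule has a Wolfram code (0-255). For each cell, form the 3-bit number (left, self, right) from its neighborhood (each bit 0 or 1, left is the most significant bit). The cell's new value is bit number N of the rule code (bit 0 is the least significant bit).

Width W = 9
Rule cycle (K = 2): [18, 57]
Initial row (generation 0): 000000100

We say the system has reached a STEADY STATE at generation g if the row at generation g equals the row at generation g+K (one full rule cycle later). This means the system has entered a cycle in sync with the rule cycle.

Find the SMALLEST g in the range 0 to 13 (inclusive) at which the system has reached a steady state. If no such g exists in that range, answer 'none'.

Answer: 5

Derivation:
Gen 0: 000000100
Gen 1 (rule 18): 000001010
Gen 2 (rule 57): 111100101
Gen 3 (rule 18): 000011000
Gen 4 (rule 57): 111010111
Gen 5 (rule 18): 000000000
Gen 6 (rule 57): 111111111
Gen 7 (rule 18): 000000000
Gen 8 (rule 57): 111111111
Gen 9 (rule 18): 000000000
Gen 10 (rule 57): 111111111
Gen 11 (rule 18): 000000000
Gen 12 (rule 57): 111111111
Gen 13 (rule 18): 000000000
Gen 14 (rule 57): 111111111
Gen 15 (rule 18): 000000000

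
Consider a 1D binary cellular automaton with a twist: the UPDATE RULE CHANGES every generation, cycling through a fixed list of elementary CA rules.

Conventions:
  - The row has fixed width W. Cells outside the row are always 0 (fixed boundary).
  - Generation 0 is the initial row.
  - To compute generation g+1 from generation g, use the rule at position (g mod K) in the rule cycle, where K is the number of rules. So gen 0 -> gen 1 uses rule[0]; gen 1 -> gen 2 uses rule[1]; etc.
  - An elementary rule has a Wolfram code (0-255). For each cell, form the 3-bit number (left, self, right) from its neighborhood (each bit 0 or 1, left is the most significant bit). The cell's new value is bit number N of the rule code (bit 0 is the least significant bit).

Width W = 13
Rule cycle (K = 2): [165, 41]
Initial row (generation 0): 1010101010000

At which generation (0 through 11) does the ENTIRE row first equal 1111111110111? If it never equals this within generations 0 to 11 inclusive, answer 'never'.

Gen 0: 1010101010000
Gen 1 (rule 165): 1111111110111
Gen 2 (rule 41): 1000000001100
Gen 3 (rule 165): 1011111100001
Gen 4 (rule 41): 0110000001100
Gen 5 (rule 165): 0000111100001
Gen 6 (rule 41): 1110100001100
Gen 7 (rule 165): 0101101100001
Gen 8 (rule 41): 0011011001100
Gen 9 (rule 165): 1000100000001
Gen 10 (rule 41): 0010001111100
Gen 11 (rule 165): 1010100111001

Answer: 1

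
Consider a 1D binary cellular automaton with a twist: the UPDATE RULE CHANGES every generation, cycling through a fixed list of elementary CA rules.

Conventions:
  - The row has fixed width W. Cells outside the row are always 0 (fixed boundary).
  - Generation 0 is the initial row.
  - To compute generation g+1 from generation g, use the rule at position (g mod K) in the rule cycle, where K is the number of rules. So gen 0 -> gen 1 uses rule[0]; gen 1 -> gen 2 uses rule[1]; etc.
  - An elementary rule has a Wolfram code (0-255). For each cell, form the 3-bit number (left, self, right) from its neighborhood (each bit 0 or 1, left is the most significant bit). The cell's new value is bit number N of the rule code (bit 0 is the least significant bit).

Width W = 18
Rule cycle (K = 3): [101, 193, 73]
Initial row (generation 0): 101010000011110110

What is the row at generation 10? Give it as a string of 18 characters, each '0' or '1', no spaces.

Answer: 111101111110000001

Derivation:
Gen 0: 101010000011110110
Gen 1 (rule 101): 111110111000011010
Gen 2 (rule 193): 011110011011001000
Gen 3 (rule 73): 010010011011000011
Gen 4 (rule 101): 010010001101011001
Gen 5 (rule 193): 000000100100001000
Gen 6 (rule 73): 111110000001100011
Gen 7 (rule 101): 000010111100101001
Gen 8 (rule 193): 111000011100000000
Gen 9 (rule 73): 101011010101111111
Gen 10 (rule 101): 111101111110000001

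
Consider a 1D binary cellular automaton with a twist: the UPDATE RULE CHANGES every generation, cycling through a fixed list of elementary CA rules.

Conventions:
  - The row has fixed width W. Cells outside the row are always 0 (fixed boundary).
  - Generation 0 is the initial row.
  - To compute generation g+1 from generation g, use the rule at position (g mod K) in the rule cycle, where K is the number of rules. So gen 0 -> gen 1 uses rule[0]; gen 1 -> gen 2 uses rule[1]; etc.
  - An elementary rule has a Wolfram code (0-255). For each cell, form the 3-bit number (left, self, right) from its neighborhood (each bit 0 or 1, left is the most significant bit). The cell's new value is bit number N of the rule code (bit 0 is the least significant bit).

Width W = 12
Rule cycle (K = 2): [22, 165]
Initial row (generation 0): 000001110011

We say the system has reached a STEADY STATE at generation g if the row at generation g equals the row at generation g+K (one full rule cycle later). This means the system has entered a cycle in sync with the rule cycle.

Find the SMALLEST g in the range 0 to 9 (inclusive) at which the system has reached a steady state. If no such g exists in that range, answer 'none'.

Answer: 5

Derivation:
Gen 0: 000001110011
Gen 1 (rule 22): 000010001100
Gen 2 (rule 165): 111010100001
Gen 3 (rule 22): 000010110011
Gen 4 (rule 165): 111011000000
Gen 5 (rule 22): 000000100000
Gen 6 (rule 165): 111110101111
Gen 7 (rule 22): 000000100000
Gen 8 (rule 165): 111110101111
Gen 9 (rule 22): 000000100000
Gen 10 (rule 165): 111110101111
Gen 11 (rule 22): 000000100000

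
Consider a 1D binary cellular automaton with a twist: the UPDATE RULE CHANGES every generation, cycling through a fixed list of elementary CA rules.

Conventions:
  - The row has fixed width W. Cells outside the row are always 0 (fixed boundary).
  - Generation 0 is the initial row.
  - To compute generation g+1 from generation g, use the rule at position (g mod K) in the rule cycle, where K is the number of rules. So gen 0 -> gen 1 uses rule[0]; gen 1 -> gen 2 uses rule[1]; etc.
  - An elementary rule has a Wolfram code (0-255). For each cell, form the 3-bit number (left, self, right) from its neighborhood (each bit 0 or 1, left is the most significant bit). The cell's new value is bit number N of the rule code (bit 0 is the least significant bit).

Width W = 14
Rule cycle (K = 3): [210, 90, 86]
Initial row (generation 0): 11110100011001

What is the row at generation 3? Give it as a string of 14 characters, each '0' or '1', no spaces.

Gen 0: 11110100011001
Gen 1 (rule 210): 01110010101110
Gen 2 (rule 90): 11011100001011
Gen 3 (rule 86): 01000110011001

Answer: 01000110011001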